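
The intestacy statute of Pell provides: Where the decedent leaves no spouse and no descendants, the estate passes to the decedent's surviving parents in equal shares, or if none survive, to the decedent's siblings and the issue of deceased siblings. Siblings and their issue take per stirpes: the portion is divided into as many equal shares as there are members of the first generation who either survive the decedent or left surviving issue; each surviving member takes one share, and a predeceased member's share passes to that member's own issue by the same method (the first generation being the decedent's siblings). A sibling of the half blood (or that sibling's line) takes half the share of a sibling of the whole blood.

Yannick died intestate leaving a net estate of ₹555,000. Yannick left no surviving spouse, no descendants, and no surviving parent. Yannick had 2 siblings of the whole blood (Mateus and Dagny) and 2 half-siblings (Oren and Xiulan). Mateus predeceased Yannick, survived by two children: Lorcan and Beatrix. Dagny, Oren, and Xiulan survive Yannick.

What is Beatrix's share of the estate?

Beatrix receives ₹92,500.

The entire ₹555,000 passes to the siblings and their issue.
Counting each half-blood sibling's line as half a unit, there are 3 units in ₹555,000, so one unit is ₹185,000. Whole-blood lines (Mateus and Dagny) take ₹185,000 each; half-blood lines (Oren and Xiulan) take ₹92,500 each.
Mateus's share (₹185,000) is divided into 2 shares of ₹92,500: Lorcan and Beatrix each take ₹92,500.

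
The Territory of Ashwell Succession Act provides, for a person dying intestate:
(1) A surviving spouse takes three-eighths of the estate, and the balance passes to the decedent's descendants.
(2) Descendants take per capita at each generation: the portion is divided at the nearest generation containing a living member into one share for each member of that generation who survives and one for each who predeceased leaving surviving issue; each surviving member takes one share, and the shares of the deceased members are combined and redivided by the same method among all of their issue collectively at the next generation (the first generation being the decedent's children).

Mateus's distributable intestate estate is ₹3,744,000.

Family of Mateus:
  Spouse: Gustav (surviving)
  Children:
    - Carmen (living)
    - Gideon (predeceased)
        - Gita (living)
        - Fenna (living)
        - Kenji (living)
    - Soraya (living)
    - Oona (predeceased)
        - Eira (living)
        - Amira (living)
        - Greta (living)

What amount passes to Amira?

Gustav takes three-eighths of ₹3,744,000 = ₹1,404,000. The remaining ₹2,340,000 passes to the descendants.
The descendants' portion (₹2,340,000) is divided at the children's generation into 4 shares of ₹585,000. Carmen and Soraya each take ₹585,000. The 2 shares of the deceased (Gideon and Oona) are combined into a pool of ₹1,170,000.
That pool (₹1,170,000) is divided at the grandchildren's generation equally among Gita, Fenna, Kenji, Eira, Amira, and Greta: ₹195,000 each.

Amira receives ₹195,000.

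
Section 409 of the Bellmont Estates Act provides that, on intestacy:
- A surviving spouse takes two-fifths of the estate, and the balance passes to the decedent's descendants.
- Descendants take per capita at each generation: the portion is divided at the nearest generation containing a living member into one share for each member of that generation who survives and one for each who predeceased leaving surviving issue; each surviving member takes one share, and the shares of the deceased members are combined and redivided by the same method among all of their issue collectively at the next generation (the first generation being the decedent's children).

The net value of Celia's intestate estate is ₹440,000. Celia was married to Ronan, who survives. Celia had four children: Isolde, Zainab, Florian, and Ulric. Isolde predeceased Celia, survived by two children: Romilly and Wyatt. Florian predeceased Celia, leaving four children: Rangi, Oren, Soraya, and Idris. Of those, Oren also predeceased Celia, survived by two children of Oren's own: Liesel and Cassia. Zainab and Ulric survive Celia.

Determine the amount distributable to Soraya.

Soraya receives ₹22,000.

Ronan takes two-fifths of ₹440,000 = ₹176,000. The remaining ₹264,000 passes to the descendants.
The descendants' portion (₹264,000) is divided at the children's generation into 4 shares of ₹66,000. Zainab and Ulric each take ₹66,000. The 2 shares of the deceased (Isolde and Florian) are combined into a pool of ₹132,000.
That pool (₹132,000) is divided at the grandchildren's generation into 6 shares of ₹22,000. Romilly, Wyatt, Rangi, Soraya, and Idris each take ₹22,000. The remaining share for the deceased Oren (₹22,000) is carried to the next generation.
That pool (₹22,000) is divided at the great-grandchildren's generation equally among Liesel and Cassia: ₹11,000 each.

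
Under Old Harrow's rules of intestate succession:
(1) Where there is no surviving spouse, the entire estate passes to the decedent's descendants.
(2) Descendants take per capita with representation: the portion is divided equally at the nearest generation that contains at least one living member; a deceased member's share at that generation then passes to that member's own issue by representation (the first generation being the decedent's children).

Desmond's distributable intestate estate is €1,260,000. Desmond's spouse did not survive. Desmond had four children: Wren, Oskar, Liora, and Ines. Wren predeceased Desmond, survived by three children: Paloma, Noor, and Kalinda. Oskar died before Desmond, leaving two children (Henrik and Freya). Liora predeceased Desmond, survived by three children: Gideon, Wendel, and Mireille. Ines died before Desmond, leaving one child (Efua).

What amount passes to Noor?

Noor receives €140,000.

The entire €1,260,000 passes to the descendants.
No child survives, so the initial division is made at the grandchildren's generation.
That amount (€1,260,000) is divided into 9 shares of €140,000: Paloma, Noor, Kalinda, Henrik, Freya, Gideon, Wendel, Mireille, and Efua each take €140,000.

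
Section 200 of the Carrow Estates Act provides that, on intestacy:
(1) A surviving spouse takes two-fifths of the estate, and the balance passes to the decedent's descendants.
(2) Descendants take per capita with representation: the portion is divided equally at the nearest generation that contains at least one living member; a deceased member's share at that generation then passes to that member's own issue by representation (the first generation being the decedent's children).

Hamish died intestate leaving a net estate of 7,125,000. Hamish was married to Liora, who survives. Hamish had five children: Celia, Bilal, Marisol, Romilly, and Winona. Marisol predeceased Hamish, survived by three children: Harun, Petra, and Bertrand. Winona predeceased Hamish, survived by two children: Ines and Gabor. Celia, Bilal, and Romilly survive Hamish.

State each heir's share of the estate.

Liora takes two-fifths of 7,125,000 = 2,850,000. The remaining 4,275,000 passes to the descendants.
The descendants' portion (4,275,000) is divided into 5 shares of 855,000: Celia, Bilal, and Romilly each take 855,000; Marisol's 855,000 share passes to Marisol's issue; Winona's 855,000 share passes to Winona's issue.
Marisol's share (855,000) is divided into 3 shares of 285,000: Harun, Petra, and Bertrand each take 285,000.
Winona's share (855,000) is divided into 2 shares of 427,500: Ines and Gabor each take 427,500.

Liora: 2,850,000; Celia: 855,000; Bilal: 855,000; Harun: 285,000; Petra: 285,000; Bertrand: 285,000; Romilly: 855,000; Ines: 427,500; Gabor: 427,500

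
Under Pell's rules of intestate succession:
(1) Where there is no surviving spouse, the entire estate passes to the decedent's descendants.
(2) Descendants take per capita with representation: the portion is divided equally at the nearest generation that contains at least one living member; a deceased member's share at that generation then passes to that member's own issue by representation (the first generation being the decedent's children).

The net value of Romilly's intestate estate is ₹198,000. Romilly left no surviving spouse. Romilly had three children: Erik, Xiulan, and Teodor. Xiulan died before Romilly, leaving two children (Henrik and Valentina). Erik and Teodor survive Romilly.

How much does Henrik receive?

Henrik receives ₹33,000.

The entire ₹198,000 passes to the descendants.
That amount (₹198,000) is divided into 3 shares of ₹66,000: Erik and Teodor each take ₹66,000; Xiulan's ₹66,000 share passes to Xiulan's issue.
Xiulan's share (₹66,000) is divided into 2 shares of ₹33,000: Henrik and Valentina each take ₹33,000.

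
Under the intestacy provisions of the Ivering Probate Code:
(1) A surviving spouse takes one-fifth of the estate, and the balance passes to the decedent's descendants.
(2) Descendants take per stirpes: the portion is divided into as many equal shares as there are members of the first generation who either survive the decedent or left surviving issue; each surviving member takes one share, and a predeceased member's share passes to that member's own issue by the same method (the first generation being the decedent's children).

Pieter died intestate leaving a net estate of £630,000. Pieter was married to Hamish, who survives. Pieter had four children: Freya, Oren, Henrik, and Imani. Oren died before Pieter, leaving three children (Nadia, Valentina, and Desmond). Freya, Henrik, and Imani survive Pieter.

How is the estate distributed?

Hamish: £126,000; Freya: £126,000; Nadia: £42,000; Valentina: £42,000; Desmond: £42,000; Henrik: £126,000; Imani: £126,000

Hamish takes one-fifth of £630,000 = £126,000. The remaining £504,000 passes to the descendants.
The descendants' portion (£504,000) is divided into 4 shares of £126,000: Freya, Henrik, and Imani each take £126,000; Oren's £126,000 share passes to Oren's issue.
Oren's share (£126,000) is divided into 3 shares of £42,000: Nadia, Valentina, and Desmond each take £42,000.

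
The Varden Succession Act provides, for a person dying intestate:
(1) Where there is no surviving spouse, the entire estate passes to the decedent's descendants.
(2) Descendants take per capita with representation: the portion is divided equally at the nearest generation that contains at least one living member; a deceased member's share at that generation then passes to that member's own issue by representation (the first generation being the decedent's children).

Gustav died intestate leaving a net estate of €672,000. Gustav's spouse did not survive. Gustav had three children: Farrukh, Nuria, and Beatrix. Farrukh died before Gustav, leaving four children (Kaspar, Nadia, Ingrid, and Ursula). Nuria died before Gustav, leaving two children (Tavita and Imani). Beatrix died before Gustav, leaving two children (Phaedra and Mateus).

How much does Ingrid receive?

The entire €672,000 passes to the descendants.
No child survives, so the initial division is made at the grandchildren's generation.
That amount (€672,000) is divided into 8 shares of €84,000: Kaspar, Nadia, Ingrid, Ursula, Tavita, Imani, Phaedra, and Mateus each take €84,000.

Ingrid receives €84,000.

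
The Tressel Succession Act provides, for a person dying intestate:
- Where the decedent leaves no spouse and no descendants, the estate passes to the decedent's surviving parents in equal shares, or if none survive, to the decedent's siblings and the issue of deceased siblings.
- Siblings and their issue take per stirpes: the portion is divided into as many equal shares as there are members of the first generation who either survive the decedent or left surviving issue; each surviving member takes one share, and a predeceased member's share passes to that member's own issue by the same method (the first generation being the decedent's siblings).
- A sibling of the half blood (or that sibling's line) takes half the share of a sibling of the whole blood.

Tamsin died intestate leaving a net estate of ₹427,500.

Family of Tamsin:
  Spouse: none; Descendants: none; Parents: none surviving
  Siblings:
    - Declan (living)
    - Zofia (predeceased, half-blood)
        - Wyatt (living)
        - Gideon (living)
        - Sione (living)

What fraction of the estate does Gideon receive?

The entire ₹427,500 passes to the siblings and their issue.
Counting each half-blood sibling's line as half a unit, there are 3/2 units in ₹427,500, so one unit is ₹285,000. Whole-blood lines (Declan) take ₹285,000 each; half-blood lines (Zofia) take ₹142,500 each.
Zofia's share (₹142,500) is divided into 3 shares of ₹47,500: Wyatt, Gideon, and Sione each take ₹47,500.

Gideon receives 1/9 of the estate.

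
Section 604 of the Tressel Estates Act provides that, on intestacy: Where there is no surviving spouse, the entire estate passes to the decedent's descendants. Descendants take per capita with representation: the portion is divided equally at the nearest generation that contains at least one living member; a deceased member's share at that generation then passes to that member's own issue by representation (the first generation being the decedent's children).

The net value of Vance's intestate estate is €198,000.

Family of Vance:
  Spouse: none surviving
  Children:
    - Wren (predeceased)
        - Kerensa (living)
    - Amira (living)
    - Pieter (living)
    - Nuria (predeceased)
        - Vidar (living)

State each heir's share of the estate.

The entire €198,000 passes to the descendants.
That amount (€198,000) is divided into 4 shares of €49,500: Amira and Pieter each take €49,500; Wren's €49,500 share passes to Wren's issue; Nuria's €49,500 share passes to Nuria's issue.
Wren's share (€49,500) passes entirely to Kerensa.
Nuria's share (€49,500) passes entirely to Vidar.

Kerensa: €49,500; Amira: €49,500; Pieter: €49,500; Vidar: €49,500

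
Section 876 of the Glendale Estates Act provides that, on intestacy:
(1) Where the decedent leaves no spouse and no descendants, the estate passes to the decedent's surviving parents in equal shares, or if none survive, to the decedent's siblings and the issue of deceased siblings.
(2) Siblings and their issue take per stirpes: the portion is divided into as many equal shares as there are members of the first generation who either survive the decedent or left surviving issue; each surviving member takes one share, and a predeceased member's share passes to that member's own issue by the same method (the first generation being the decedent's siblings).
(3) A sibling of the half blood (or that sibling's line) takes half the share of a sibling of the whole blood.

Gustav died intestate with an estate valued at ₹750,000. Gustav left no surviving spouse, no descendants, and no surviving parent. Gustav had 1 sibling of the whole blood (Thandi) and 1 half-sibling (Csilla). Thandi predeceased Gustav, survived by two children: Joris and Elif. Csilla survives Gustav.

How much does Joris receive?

The entire ₹750,000 passes to the siblings and their issue.
Counting each half-blood sibling's line as half a unit, there are 3/2 units in ₹750,000, so one unit is ₹500,000. Whole-blood lines (Thandi) take ₹500,000 each; half-blood lines (Csilla) take ₹250,000 each.
Thandi's share (₹500,000) is divided into 2 shares of ₹250,000: Joris and Elif each take ₹250,000.

Joris receives ₹250,000.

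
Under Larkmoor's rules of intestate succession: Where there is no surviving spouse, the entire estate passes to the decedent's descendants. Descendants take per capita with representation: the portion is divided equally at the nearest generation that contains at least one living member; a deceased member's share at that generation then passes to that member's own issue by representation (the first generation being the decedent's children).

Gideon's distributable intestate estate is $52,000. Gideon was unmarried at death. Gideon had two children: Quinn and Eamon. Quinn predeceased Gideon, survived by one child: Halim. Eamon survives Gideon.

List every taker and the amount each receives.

Halim: $26,000; Eamon: $26,000

The entire $52,000 passes to the descendants.
That amount ($52,000) is divided into 2 shares of $26,000: Eamon takes $26,000; Quinn's $26,000 share passes to Quinn's issue.
Quinn's share ($26,000) passes entirely to Halim.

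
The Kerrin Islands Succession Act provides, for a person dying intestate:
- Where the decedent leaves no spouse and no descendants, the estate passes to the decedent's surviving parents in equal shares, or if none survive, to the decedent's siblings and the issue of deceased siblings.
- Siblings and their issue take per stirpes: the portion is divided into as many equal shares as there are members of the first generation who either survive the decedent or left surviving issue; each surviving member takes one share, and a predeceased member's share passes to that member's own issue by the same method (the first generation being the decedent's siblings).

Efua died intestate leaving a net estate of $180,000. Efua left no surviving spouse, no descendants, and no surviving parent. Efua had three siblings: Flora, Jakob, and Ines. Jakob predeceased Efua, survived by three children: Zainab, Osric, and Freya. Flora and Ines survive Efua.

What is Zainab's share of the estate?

The entire $180,000 passes to the siblings and their issue.
That amount ($180,000) is divided into 3 shares of $60,000: Flora and Ines each take $60,000; Jakob's $60,000 share passes to Jakob's issue.
Jakob's share ($60,000) is divided into 3 shares of $20,000: Zainab, Osric, and Freya each take $20,000.

Zainab receives $20,000.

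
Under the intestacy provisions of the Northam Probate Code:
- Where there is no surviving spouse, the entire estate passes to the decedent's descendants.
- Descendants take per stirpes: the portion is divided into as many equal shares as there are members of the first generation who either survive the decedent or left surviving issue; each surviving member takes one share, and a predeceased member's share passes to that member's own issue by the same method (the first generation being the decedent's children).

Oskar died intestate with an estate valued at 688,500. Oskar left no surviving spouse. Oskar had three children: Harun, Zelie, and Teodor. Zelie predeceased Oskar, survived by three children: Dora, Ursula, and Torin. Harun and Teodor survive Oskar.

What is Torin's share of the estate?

The entire 688,500 passes to the descendants.
That amount (688,500) is divided into 3 shares of 229,500: Harun and Teodor each take 229,500; Zelie's 229,500 share passes to Zelie's issue.
Zelie's share (229,500) is divided into 3 shares of 76,500: Dora, Ursula, and Torin each take 76,500.

Torin receives 76,500.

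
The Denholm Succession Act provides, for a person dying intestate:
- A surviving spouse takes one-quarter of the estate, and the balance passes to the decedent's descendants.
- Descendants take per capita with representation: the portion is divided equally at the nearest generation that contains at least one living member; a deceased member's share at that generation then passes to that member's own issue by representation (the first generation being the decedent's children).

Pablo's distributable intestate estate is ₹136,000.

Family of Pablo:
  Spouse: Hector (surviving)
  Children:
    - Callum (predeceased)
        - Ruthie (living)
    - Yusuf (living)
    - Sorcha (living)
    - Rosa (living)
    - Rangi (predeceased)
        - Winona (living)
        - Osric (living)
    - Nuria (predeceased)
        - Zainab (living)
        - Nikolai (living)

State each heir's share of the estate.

Hector: ₹34,000; Ruthie: ₹17,000; Yusuf: ₹17,000; Sorcha: ₹17,000; Rosa: ₹17,000; Winona: ₹8,500; Osric: ₹8,500; Zainab: ₹8,500; Nikolai: ₹8,500

Hector takes one-quarter of ₹136,000 = ₹34,000. The remaining ₹102,000 passes to the descendants.
The descendants' portion (₹102,000) is divided into 6 shares of ₹17,000: Yusuf, Sorcha, and Rosa each take ₹17,000; Callum's ₹17,000 share passes to Callum's issue; Rangi's ₹17,000 share passes to Rangi's issue; Nuria's ₹17,000 share passes to Nuria's issue.
Callum's share (₹17,000) passes entirely to Ruthie.
Rangi's share (₹17,000) is divided into 2 shares of ₹8,500: Winona and Osric each take ₹8,500.
Nuria's share (₹17,000) is divided into 2 shares of ₹8,500: Zainab and Nikolai each take ₹8,500.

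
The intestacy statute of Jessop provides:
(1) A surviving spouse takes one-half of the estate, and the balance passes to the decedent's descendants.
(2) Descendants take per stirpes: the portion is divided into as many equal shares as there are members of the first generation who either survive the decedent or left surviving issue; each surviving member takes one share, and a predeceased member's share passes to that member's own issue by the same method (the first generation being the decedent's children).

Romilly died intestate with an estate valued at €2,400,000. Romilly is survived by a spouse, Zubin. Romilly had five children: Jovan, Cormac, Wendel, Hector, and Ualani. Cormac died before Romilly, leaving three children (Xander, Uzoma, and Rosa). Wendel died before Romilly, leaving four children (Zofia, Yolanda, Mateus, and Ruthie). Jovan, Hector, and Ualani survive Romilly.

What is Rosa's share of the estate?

Rosa receives €80,000.

Zubin takes one-half of €2,400,000 = €1,200,000. The remaining €1,200,000 passes to the descendants.
The descendants' portion (€1,200,000) is divided into 5 shares of €240,000: Jovan, Hector, and Ualani each take €240,000; Cormac's €240,000 share passes to Cormac's issue; Wendel's €240,000 share passes to Wendel's issue.
Cormac's share (€240,000) is divided into 3 shares of €80,000: Xander, Uzoma, and Rosa each take €80,000.
Wendel's share (€240,000) is divided into 4 shares of €60,000: Zofia, Yolanda, Mateus, and Ruthie each take €60,000.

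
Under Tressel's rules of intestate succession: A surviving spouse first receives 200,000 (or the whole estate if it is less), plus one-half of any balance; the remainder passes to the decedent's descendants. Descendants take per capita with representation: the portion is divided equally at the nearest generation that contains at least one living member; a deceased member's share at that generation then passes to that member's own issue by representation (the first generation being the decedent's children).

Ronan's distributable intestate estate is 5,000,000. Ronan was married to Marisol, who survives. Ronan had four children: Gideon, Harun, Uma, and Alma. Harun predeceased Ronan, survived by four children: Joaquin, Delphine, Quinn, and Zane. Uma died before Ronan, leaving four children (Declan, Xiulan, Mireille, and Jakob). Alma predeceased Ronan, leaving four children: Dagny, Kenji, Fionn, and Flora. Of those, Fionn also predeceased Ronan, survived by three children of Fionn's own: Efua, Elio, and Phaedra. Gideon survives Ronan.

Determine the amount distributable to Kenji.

Kenji receives 150,000.

Marisol first takes 200,000, leaving a balance of 4,800,000. Marisol then takes one-half of the balance (2,400,000), for a total of 2,600,000. The remaining 2,400,000 passes to the descendants.
The descendants' portion (2,400,000) is divided into 4 shares of 600,000: Gideon takes 600,000; Harun's 600,000 share passes to Harun's issue; Uma's 600,000 share passes to Uma's issue; Alma's 600,000 share passes to Alma's issue.
Harun's share (600,000) is divided into 4 shares of 150,000: Joaquin, Delphine, Quinn, and Zane each take 150,000.
Uma's share (600,000) is divided into 4 shares of 150,000: Declan, Xiulan, Mireille, and Jakob each take 150,000.
Alma's share (600,000) is divided into 4 shares of 150,000: Dagny, Kenji, and Flora each take 150,000; Fionn's 150,000 share passes to Fionn's issue.
Fionn's share (150,000) is divided into 3 shares of 50,000: Efua, Elio, and Phaedra each take 50,000.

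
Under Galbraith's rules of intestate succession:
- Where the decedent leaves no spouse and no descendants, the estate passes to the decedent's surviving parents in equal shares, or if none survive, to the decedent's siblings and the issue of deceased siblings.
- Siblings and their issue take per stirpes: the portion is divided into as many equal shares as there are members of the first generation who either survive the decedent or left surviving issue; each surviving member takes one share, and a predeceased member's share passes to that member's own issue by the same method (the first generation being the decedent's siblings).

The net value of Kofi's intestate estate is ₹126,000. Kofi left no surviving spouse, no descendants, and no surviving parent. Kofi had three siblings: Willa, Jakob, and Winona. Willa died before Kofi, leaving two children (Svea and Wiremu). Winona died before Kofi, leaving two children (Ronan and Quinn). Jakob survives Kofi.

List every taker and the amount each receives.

The entire ₹126,000 passes to the siblings and their issue.
That amount (₹126,000) is divided into 3 shares of ₹42,000: Jakob takes ₹42,000; Willa's ₹42,000 share passes to Willa's issue; Winona's ₹42,000 share passes to Winona's issue.
Willa's share (₹42,000) is divided into 2 shares of ₹21,000: Svea and Wiremu each take ₹21,000.
Winona's share (₹42,000) is divided into 2 shares of ₹21,000: Ronan and Quinn each take ₹21,000.

Svea: ₹21,000; Wiremu: ₹21,000; Jakob: ₹42,000; Ronan: ₹21,000; Quinn: ₹21,000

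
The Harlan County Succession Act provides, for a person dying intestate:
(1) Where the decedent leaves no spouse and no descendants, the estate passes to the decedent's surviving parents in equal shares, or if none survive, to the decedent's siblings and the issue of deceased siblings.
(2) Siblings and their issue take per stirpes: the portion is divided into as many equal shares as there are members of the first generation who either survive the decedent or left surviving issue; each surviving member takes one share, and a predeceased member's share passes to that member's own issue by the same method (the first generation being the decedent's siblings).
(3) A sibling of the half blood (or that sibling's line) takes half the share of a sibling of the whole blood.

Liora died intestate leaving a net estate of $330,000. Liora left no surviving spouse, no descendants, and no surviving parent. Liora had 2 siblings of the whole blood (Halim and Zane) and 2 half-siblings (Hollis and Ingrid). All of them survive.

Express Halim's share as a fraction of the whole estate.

The entire $330,000 passes to the siblings and their issue.
Counting each half-blood sibling's line as half a unit, there are 3 units in $330,000, so one unit is $110,000. Whole-blood lines (Halim and Zane) take $110,000 each; half-blood lines (Hollis and Ingrid) take $55,000 each.

Halim receives 1/3 of the estate.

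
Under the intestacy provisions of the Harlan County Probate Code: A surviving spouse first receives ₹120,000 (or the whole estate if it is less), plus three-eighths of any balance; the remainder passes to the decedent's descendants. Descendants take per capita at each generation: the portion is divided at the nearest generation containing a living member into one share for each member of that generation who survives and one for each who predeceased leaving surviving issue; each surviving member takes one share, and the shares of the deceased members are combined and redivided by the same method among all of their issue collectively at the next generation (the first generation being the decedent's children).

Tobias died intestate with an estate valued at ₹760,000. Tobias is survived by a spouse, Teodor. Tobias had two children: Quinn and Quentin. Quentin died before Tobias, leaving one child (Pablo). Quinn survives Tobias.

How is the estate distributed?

Teodor first takes ₹120,000, leaving a balance of ₹640,000. Teodor then takes three-eighths of the balance (₹240,000), for a total of ₹360,000. The remaining ₹400,000 passes to the descendants.
The descendants' portion (₹400,000) is divided at the children's generation into 2 shares of ₹200,000. Quinn takes ₹200,000. The remaining share for the deceased Quentin (₹200,000) is carried to the next generation.
That pool (₹200,000) passes entirely to Pablo, the sole taker at the grandchildren's generation.

Teodor: ₹360,000; Quinn: ₹200,000; Pablo: ₹200,000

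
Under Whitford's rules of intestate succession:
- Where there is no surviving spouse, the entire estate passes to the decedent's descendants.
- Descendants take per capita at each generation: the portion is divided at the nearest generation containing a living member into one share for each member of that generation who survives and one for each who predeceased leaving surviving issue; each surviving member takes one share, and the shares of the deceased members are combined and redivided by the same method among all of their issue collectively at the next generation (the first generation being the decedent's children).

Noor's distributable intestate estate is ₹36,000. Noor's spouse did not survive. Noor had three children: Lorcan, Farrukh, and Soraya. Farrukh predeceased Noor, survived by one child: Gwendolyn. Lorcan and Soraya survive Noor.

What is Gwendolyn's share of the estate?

Gwendolyn receives ₹12,000.

The entire ₹36,000 passes to the descendants.
That amount (₹36,000) is divided at the children's generation into 3 shares of ₹12,000. Lorcan and Soraya each take ₹12,000. The remaining share for the deceased Farrukh (₹12,000) is carried to the next generation.
That pool (₹12,000) passes entirely to Gwendolyn, the sole taker at the grandchildren's generation.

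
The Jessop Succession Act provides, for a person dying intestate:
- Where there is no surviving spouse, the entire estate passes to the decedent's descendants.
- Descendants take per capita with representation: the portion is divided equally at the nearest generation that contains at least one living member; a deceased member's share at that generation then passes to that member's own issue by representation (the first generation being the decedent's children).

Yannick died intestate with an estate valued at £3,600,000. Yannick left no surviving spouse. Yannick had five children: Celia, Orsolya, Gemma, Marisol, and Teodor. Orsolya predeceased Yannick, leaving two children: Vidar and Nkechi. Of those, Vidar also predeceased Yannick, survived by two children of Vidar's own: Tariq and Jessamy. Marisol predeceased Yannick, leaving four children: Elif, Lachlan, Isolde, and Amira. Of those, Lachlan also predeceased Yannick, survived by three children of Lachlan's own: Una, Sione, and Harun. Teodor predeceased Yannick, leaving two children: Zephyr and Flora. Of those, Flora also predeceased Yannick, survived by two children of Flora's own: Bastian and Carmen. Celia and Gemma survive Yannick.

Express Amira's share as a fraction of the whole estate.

Amira receives 1/20 of the estate.

The entire £3,600,000 passes to the descendants.
That amount (£3,600,000) is divided into 5 shares of £720,000: Celia and Gemma each take £720,000; Orsolya's £720,000 share passes to Orsolya's issue; Marisol's £720,000 share passes to Marisol's issue; Teodor's £720,000 share passes to Teodor's issue.
Orsolya's share (£720,000) is divided into 2 shares of £360,000: Nkechi takes £360,000; Vidar's £360,000 share passes to Vidar's issue.
Vidar's share (£360,000) is divided into 2 shares of £180,000: Tariq and Jessamy each take £180,000.
Marisol's share (£720,000) is divided into 4 shares of £180,000: Elif, Isolde, and Amira each take £180,000; Lachlan's £180,000 share passes to Lachlan's issue.
Lachlan's share (£180,000) is divided into 3 shares of £60,000: Una, Sione, and Harun each take £60,000.
Teodor's share (£720,000) is divided into 2 shares of £360,000: Zephyr takes £360,000; Flora's £360,000 share passes to Flora's issue.
Flora's share (£360,000) is divided into 2 shares of £180,000: Bastian and Carmen each take £180,000.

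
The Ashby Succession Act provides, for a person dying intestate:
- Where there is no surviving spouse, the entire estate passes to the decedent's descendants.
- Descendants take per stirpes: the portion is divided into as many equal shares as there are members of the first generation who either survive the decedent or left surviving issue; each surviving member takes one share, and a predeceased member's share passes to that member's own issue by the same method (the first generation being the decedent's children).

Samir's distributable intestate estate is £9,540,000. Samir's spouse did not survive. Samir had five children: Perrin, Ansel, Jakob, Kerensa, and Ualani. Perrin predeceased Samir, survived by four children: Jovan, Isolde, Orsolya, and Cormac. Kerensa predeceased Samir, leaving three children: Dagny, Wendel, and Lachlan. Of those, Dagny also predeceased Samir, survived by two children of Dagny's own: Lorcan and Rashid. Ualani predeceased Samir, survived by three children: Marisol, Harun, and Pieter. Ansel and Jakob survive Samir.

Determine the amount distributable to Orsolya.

Orsolya receives £477,000.

The entire £9,540,000 passes to the descendants.
That amount (£9,540,000) is divided into 5 shares of £1,908,000: Ansel and Jakob each take £1,908,000; Perrin's £1,908,000 share passes to Perrin's issue; Kerensa's £1,908,000 share passes to Kerensa's issue; Ualani's £1,908,000 share passes to Ualani's issue.
Perrin's share (£1,908,000) is divided into 4 shares of £477,000: Jovan, Isolde, Orsolya, and Cormac each take £477,000.
Kerensa's share (£1,908,000) is divided into 3 shares of £636,000: Wendel and Lachlan each take £636,000; Dagny's £636,000 share passes to Dagny's issue.
Dagny's share (£636,000) is divided into 2 shares of £318,000: Lorcan and Rashid each take £318,000.
Ualani's share (£1,908,000) is divided into 3 shares of £636,000: Marisol, Harun, and Pieter each take £636,000.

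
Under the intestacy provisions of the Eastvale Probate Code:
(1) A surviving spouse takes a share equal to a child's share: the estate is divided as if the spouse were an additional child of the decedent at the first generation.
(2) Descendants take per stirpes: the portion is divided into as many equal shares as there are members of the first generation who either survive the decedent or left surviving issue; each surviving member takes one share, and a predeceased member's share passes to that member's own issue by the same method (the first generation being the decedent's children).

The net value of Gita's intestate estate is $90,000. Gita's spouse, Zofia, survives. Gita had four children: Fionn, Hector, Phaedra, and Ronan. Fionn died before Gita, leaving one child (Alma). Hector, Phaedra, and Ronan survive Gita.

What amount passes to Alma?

The spouse counts as an additional share at the children's level, so there are 5 primary shares of $18,000. Zofia takes one such share ($18,000).
The children's combined portion ($72,000) is divided into 4 shares of $18,000: Hector, Phaedra, and Ronan each take $18,000; Fionn's $18,000 share passes to Fionn's issue.
Fionn's share ($18,000) passes entirely to Alma.

Alma receives $18,000.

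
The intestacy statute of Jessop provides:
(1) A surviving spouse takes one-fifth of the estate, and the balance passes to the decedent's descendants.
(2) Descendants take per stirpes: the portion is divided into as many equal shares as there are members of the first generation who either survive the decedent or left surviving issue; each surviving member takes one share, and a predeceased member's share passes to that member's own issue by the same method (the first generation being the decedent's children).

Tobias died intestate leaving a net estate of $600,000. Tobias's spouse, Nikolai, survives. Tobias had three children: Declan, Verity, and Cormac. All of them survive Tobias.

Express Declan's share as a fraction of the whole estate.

Nikolai takes one-fifth of $600,000 = $120,000. The remaining $480,000 passes to the descendants.
The descendants' portion ($480,000) is divided into 3 shares of $160,000: Declan, Verity, and Cormac each take $160,000.

Declan receives 4/15 of the estate.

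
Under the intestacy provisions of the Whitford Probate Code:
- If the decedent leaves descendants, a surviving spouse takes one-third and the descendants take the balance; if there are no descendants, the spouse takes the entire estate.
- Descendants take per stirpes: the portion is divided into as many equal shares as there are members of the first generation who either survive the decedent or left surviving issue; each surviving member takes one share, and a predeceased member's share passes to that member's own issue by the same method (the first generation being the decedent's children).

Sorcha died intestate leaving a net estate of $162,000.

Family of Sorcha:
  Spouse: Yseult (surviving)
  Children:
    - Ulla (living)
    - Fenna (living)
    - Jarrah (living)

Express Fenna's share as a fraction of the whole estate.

Yseult takes one-third of $162,000 = $54,000. The remaining $108,000 passes to the descendants.
The descendants' portion ($108,000) is divided into 3 shares of $36,000: Ulla, Fenna, and Jarrah each take $36,000.

Fenna receives 2/9 of the estate.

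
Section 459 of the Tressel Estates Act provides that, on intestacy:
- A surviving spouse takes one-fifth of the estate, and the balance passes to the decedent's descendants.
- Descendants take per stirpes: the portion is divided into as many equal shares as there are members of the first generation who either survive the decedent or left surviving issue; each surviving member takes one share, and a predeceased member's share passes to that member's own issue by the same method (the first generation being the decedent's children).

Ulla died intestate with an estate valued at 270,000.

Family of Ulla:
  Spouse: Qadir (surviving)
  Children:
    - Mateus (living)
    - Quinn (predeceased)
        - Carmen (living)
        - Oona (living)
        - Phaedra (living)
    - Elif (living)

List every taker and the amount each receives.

Qadir: 54,000; Mateus: 72,000; Carmen: 24,000; Oona: 24,000; Phaedra: 24,000; Elif: 72,000

Qadir takes one-fifth of 270,000 = 54,000. The remaining 216,000 passes to the descendants.
The descendants' portion (216,000) is divided into 3 shares of 72,000: Mateus and Elif each take 72,000; Quinn's 72,000 share passes to Quinn's issue.
Quinn's share (72,000) is divided into 3 shares of 24,000: Carmen, Oona, and Phaedra each take 24,000.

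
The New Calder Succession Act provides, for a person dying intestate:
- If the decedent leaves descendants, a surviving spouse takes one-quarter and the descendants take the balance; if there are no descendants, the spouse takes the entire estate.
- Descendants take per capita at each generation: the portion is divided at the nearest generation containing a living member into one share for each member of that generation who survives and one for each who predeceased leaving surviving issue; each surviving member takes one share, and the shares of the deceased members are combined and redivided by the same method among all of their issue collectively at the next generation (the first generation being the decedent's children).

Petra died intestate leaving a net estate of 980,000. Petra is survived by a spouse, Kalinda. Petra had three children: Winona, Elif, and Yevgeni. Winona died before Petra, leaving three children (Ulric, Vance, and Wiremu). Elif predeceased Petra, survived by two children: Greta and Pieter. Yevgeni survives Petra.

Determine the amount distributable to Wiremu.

Kalinda takes one-quarter of 980,000 = 245,000. The remaining 735,000 passes to the descendants.
The descendants' portion (735,000) is divided at the children's generation into 3 shares of 245,000. Yevgeni takes 245,000. The 2 shares of the deceased (Winona and Elif) are combined into a pool of 490,000.
That pool (490,000) is divided at the grandchildren's generation equally among Ulric, Vance, Wiremu, Greta, and Pieter: 98,000 each.

Wiremu receives 98,000.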